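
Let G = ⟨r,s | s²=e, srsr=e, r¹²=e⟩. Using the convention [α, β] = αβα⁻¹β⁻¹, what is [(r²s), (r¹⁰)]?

[(r²s), (r¹⁰)] = (r²s)·(r¹⁰)·(r²s)⁻¹·(r¹⁰)⁻¹.
  (r²s) · (r¹⁰) = r⁴s
  (r⁴s) · (r²s) = r²
  (r²) · (r²) = r⁴

Answer: r⁴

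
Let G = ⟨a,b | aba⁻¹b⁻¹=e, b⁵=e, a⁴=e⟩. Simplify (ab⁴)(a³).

Compute (ab⁴) · (a³) by multiplying left to right and reducing via the relations at each step:
  (ab⁴) · a³ = b⁴

Answer: b⁴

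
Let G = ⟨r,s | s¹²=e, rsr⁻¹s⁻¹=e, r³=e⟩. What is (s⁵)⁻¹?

The order of (s⁵) is 12 (smallest k with (s⁵)ᵏ = e), so (s⁵)⁻¹ = (s⁵)¹¹ = s⁷.
Check: (s⁵) · (s⁷) → (s⁵) · s⁷ = e, giving e as required.

Answer: s⁷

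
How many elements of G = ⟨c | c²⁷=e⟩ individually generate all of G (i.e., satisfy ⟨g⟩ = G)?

G is cyclic of order 27. An element generates G iff its order is 27, and a cyclic group of order 27 has exactly φ(27) = 18 such elements.

Answer: 18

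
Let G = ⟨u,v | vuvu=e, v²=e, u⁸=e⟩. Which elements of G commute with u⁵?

⟨u⁵⟩ ⊆ C_G(u⁵) since powers of u⁵ commute with u⁵; so |C_G(u⁵)| ≥ |⟨u⁵⟩| = 8.
By orbit–stabilizer, |C_G(u⁵)| = |G| / |conj. class of u⁵| = 16 / 2 = 8.
The 8 elements commuting with u⁵ are {e, u, u², u³, u⁴, u⁵, u⁶, u⁷}.

Answer: {e, u, u², u³, u⁴, u⁵, u⁶, u⁷}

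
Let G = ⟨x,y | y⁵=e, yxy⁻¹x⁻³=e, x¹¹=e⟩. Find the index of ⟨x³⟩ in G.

First find ord(x³) by computing successive powers:
  (x³)¹ = x³, (x³)² = x⁶, (x³)³ = x⁹, (x³)⁴ = x, (x³)⁵ = x⁴, (x³)⁶ = x⁷, (x³)⁷ = x¹⁰, (x³)⁸ = x², (x³)⁹ = x⁵, (x³)¹⁰ = x⁸, (x³)¹¹ = e.
So |⟨x³⟩| = ord(x³) = 11. With |G| = 55, by Lagrange [G : ⟨x³⟩] = 55/11 = 5.

Answer: 5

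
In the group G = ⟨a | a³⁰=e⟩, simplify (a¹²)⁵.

Compute successive powers of (a¹²), reducing at each step:
  (a¹²)²: (a¹²) · a¹² = a²⁴
  (a¹²)³: (a²⁴) · a¹² = a⁶
  (a¹²)⁴: (a⁶) · a¹² = a¹⁸
  (a¹²)⁵: (a¹⁸) · a¹² = e

Answer: e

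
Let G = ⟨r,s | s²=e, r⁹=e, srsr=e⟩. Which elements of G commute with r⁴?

⟨r⁴⟩ ⊆ C_G(r⁴) since powers of r⁴ commute with r⁴; so |C_G(r⁴)| ≥ |⟨r⁴⟩| = 9.
By orbit–stabilizer, |C_G(r⁴)| = |G| / |conj. class of r⁴| = 18 / 2 = 9.
The 9 elements commuting with r⁴ are {e, r, r², r³, r⁴, r⁵, r⁶, r⁷, r⁸}.

Answer: {e, r, r², r³, r⁴, r⁵, r⁶, r⁷, r⁸}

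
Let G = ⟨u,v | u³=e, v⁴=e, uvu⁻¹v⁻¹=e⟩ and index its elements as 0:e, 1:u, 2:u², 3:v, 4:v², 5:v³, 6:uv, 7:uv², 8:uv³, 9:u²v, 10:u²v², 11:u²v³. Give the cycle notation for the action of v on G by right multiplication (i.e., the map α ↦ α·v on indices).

(0 3 4 5)(1 6 7 8)(2 9 10 11)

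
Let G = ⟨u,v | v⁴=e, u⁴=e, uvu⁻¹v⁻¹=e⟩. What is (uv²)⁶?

Compute successive powers of (uv²), reducing at each step:
  (uv²)²: (uv²) · u = u²v²;   (u²v²) · v² = u²
  (uv²)³: (u²) · u = u³;   (u³) · v² = u³v²
  (uv²)⁴: (u³v²) · u = v²;   (v²) · v² = e
  (uv²)⁵: e · u = u;   u · v² = uv²
  (uv²)⁶: (uv²) · u = u²v²;   (u²v²) · v² = u²

Answer: u²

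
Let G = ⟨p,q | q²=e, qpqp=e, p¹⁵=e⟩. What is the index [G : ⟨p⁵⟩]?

First find ord(p⁵) by computing successive powers:
  (p⁵)¹ = p⁵, (p⁵)² = p¹⁰, (p⁵)³ = e.
So |⟨p⁵⟩| = ord(p⁵) = 3. With |G| = 30, by Lagrange [G : ⟨p⁵⟩] = 30/3 = 10.

Answer: 10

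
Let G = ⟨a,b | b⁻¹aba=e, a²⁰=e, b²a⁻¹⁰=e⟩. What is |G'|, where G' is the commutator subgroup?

G' = [G, G] is generated by all commutators. The generator-pair commutators are: [a, b] = a².
The subgroup they normally generate is {e, a², a⁴, a⁶, a⁸, a¹⁰, a¹², a¹⁴, a¹⁶, a¹⁸}, of order 10.
Check: |G/G'| = 40/10 = 4 is the order of the abelianisation.

Answer: 10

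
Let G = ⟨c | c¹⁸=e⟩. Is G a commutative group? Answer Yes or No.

G has a single generator, so G is cyclic and hence abelian.

Answer: Yes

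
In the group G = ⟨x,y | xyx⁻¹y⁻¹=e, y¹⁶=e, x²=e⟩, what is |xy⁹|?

Compute successive powers until reaching e:
  (xy⁹)¹ = xy⁹, (xy⁹)² = y², (xy⁹)³ = xy¹¹, (xy⁹)⁴ = y⁴, (xy⁹)⁵ = xy¹³, (xy⁹)⁶ = y⁶, (xy⁹)⁷ = xy¹⁵, (xy⁹)⁸ = y⁸, (xy⁹)⁹ = xy, (xy⁹)¹⁰ = y¹⁰, (xy⁹)¹¹ = xy³, (xy⁹)¹² = y¹², (xy⁹)¹³ = xy⁵, (xy⁹)¹⁴ = y¹⁴, (xy⁹)¹⁵ = xy⁷, (xy⁹)¹⁶ = e.
The smallest positive k with (xy⁹)ᵏ = e is 16.

Answer: 16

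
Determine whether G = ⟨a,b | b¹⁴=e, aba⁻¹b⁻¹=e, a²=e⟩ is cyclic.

|G| = 28, but the maximum element order in G is 14 < 28. No single element generates all of G, so G is not cyclic.

Answer: No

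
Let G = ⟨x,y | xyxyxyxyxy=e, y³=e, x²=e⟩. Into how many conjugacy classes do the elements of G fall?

The conjugacy classes (representative and size) are:
  [e] (size 1), [xyxy²xyxy²x] (size 15), [yxyxy²x] (size 20), [xy²xy²x] (size 12), [y²xyxy²] (size 12).
Class equation: 1 + 15 + 20 + 12 + 12 = 60 = |G|. So G has 5 conjugacy classes.

Answer: 5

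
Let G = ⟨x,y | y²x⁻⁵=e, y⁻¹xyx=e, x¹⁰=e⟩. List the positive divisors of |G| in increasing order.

|G| = 20 = 2² · 5. By Lagrange's theorem the order of any subgroup divides 20; the divisors of 20 are 1, 2, 4, 5, 10, 20.

Answer: 1, 2, 4, 5, 10, 20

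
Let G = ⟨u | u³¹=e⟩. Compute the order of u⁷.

Compute successive powers until reaching e:
  (u⁷)¹ = u⁷, (u⁷)² = u¹⁴, (u⁷)³ = u²¹, (u⁷)⁴ = u²⁸, (u⁷)⁵ = u⁴, (u⁷)⁶ = u¹¹, (u⁷)⁷ = u¹⁸, (u⁷)⁸ = u²⁵, (u⁷)⁹ = u, (u⁷)¹⁰ = u⁸, (u⁷)¹¹ = u¹⁵, (u⁷)¹² = u²², (u⁷)¹³ = u²⁹, (u⁷)¹⁴ = u⁵, (u⁷)¹⁵ = u¹², (u⁷)¹⁶ = u¹⁹, (u⁷)¹⁷ = u²⁶, (u⁷)¹⁸ = u², (u⁷)¹⁹ = u⁹, (u⁷)²⁰ = u¹⁶, (u⁷)²¹ = u²³, (u⁷)²² = u³⁰, (u⁷)²³ = u⁶, (u⁷)²⁴ = u¹³, (u⁷)²⁵ = u²⁰, (u⁷)²⁶ = u²⁷, (u⁷)²⁷ = u³, (u⁷)²⁸ = u¹⁰, (u⁷)²⁹ = u¹⁷, (u⁷)³⁰ = u²⁴, (u⁷)³¹ = e.
The smallest positive k with (u⁷)ᵏ = e is 31.

Answer: 31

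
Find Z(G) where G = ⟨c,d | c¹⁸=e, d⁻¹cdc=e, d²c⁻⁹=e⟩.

An element z ∈ Z(G) iff z commutes with every generator.
For example c⁹ is central: (c⁹)·c = c¹⁰ = c·(c⁹); (c⁹)·d = d⁻¹ = d·(c⁹).
Whereas c ∉ Z(G) since c·d = cd ≠ c⁸d⁻¹ = d·c.
Checking each of the 36 elements this way gives Z(G) = {e, c⁹}, of order 2.

Answer: {e, c⁹}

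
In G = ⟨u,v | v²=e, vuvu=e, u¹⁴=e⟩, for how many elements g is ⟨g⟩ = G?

⟨g⟩ = G would require ord(g) = |G| = 28, but the maximum element order in G is 14 < 28. So G is not cyclic and no single element generates it: the count is 0.

Answer: 0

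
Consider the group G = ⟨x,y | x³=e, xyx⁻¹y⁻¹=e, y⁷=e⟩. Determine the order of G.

Enumerate words in the generators, reducing via the relations: the distinct elements are
  {e, x, y, xy, x², y², y³, y⁴, y⁵, y⁶, xy², xy³, xy⁴, xy⁵, xy⁶, x²y, x²y², x²y³, x²y⁴, x²y⁵, x²y⁶}.
No further products give new elements, so |G| = 21.

Answer: 21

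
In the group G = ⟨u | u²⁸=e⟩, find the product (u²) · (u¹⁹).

Compute (u²) · (u¹⁹) by multiplying left to right and reducing via the relations at each step:
  (u²) · u¹⁹ = u²¹

Answer: u²¹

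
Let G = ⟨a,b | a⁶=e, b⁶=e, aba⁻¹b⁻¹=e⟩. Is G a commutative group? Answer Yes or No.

Each pair of generators commutes: a·b = ab = b·a. Since the generators pairwise commute, every element of G commutes with every other, so G is abelian.

Answer: Yes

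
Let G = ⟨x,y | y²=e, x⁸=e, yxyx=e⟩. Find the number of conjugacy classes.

The conjugacy classes (representative and size) are:
  [e] (size 1), [x] (size 2), [x⁶] (size 2), [x³] (size 2), [x⁴] (size 1), [y] (size 4), [x⁵y] (size 4).
Class equation: 1 + 2 + 2 + 2 + 1 + 4 + 4 = 16 = |G|. So G has 7 conjugacy classes.

Answer: 7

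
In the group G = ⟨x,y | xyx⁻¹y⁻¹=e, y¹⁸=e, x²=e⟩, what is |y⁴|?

Compute successive powers until reaching e:
  (y⁴)¹ = y⁴, (y⁴)² = y⁸, (y⁴)³ = y¹², (y⁴)⁴ = y¹⁶, (y⁴)⁵ = y², (y⁴)⁶ = y⁶, (y⁴)⁷ = y¹⁰, (y⁴)⁸ = y¹⁴, (y⁴)⁹ = e.
The smallest positive k with (y⁴)ᵏ = e is 9.

Answer: 9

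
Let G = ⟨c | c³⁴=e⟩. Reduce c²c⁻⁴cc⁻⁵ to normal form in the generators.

Multiply left to right, reducing at each step:
  (c²) · c⁻⁴ = c³²
  (c³²) · c = c³³
  (c³³) · c⁻⁵ = c²⁸

Answer: c²⁸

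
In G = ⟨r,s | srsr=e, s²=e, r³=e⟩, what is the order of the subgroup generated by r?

|⟨r⟩| equals the order of r. Compute successive powers until reaching e:
  r¹ = r, r² = r², r³ = e.
The smallest positive k with rᵏ = e is 3, so |⟨r⟩| = 3.

Answer: 3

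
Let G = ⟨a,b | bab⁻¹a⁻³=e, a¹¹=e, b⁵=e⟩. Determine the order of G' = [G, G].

G' = [G, G] is generated by all commutators. The generator-pair commutators are: [a, b] = a⁹.
The subgroup they normally generate is {e, a, a², a³, a⁴, a⁵, a⁶, a⁷, a⁸, a⁹, a¹⁰}, of order 11.
Check: |G/G'| = 55/11 = 5 is the order of the abelianisation.

Answer: 11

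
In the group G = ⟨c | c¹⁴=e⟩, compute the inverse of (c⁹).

The order of (c⁹) is 14 (smallest k with (c⁹)ᵏ = e), so (c⁹)⁻¹ = (c⁹)¹³ = c⁵.
Check: (c⁹) · (c⁵) → (c⁹) · c⁵ = e, giving e as required.

Answer: c⁵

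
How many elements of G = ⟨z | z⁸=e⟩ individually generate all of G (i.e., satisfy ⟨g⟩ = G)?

G is cyclic of order 8. An element generates G iff its order is 8, and a cyclic group of order 8 has exactly φ(8) = 4 such elements.

Answer: 4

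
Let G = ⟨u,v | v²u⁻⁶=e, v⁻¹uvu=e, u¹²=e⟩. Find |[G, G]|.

G' = [G, G] is generated by all commutators. The generator-pair commutators are: [u, v] = u².
The subgroup they normally generate is {e, u², u⁴, u⁶, u⁸, u¹⁰}, of order 6.
Check: |G/G'| = 24/6 = 4 is the order of the abelianisation.

Answer: 6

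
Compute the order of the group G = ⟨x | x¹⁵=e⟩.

G is generated by a single element, so G is cyclic. The relator gives x¹⁵ = e and no smaller power is forced to be e, so the 15 powers {e, x, x², x³, x⁴, x⁵, x⁶, x⁷, x⁸, x⁹, x¹², x¹³, x¹¹, x¹⁰, x¹⁴} are distinct. Hence |G| = 15.

Answer: 15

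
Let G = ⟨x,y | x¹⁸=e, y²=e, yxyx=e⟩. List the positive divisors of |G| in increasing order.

|G| = 36 = 2² · 3². By Lagrange's theorem the order of any subgroup divides 36; the divisors of 36 are 1, 2, 3, 4, 6, 9, 12, 18, 36.

Answer: 1, 2, 3, 4, 6, 9, 12, 18, 36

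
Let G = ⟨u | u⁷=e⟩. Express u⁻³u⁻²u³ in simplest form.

Multiply left to right, reducing at each step:
  (u⁴) · u⁻² = u²
  (u²) · u³ = u⁵

Answer: u⁵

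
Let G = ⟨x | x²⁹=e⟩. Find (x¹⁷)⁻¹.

The order of (x¹⁷) is 29 (smallest k with (x¹⁷)ᵏ = e), so (x¹⁷)⁻¹ = (x¹⁷)²⁸ = x¹².
Check: (x¹⁷) · (x¹²) → (x¹⁷) · x¹² = e, giving e as required.

Answer: x¹²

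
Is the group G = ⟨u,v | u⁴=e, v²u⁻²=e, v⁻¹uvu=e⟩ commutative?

u·v = uv but v·u = uv⁻¹, so u·v ≠ v·u and G is not abelian.

Answer: No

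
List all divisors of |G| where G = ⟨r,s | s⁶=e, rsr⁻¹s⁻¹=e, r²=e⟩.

|G| = 12 = 2² · 3. By Lagrange's theorem the order of any subgroup divides 12; the divisors of 12 are 1, 2, 3, 4, 6, 12.

Answer: 1, 2, 3, 4, 6, 12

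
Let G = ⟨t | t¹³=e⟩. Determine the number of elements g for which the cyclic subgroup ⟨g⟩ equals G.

G is cyclic of order 13. An element generates G iff its order is 13, and a cyclic group of order 13 has exactly φ(13) = 12 such elements.

Answer: 12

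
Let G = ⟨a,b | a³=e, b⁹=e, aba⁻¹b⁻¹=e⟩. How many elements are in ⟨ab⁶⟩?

|⟨ab⁶⟩| equals the order of ab⁶. Compute successive powers until reaching e:
  (ab⁶)¹ = ab⁶, (ab⁶)² = a²b³, (ab⁶)³ = e.
The smallest positive k with (ab⁶)ᵏ = e is 3, so |⟨ab⁶⟩| = 3.

Answer: 3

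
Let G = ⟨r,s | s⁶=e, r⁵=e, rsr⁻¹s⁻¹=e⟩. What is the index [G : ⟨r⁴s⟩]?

First find ord(r⁴s) by computing successive powers:
  (r⁴s)¹ = r⁴s, (r⁴s)² = r³s², (r⁴s)³ = r²s³, (r⁴s)⁴ = rs⁴, (r⁴s)⁵ = s⁵, (r⁴s)⁶ = r⁴, (r⁴s)⁷ = r³s, (r⁴s)⁸ = r²s², (r⁴s)⁹ = rs³, (r⁴s)¹⁰ = s⁴, (r⁴s)¹¹ = r⁴s⁵, (r⁴s)¹² = r³, (r⁴s)¹³ = r²s, (r⁴s)¹⁴ = rs², (r⁴s)¹⁵ = s³, (r⁴s)¹⁶ = r⁴s⁴, (r⁴s)¹⁷ = r³s⁵, (r⁴s)¹⁸ = r², (r⁴s)¹⁹ = rs, (r⁴s)²⁰ = s², (r⁴s)²¹ = r⁴s³, (r⁴s)²² = r³s⁴, (r⁴s)²³ = r²s⁵, (r⁴s)²⁴ = r, (r⁴s)²⁵ = s, (r⁴s)²⁶ = r⁴s², (r⁴s)²⁷ = r³s³, (r⁴s)²⁸ = r²s⁴, (r⁴s)²⁹ = rs⁵, (r⁴s)³⁰ = e.
So |⟨r⁴s⟩| = ord(r⁴s) = 30. With |G| = 30, by Lagrange [G : ⟨r⁴s⟩] = 30/30 = 1.

Answer: 1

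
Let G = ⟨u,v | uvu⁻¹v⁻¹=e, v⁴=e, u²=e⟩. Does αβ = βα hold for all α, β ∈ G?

Each pair of generators commutes: u·v = uv = v·u. Since the generators pairwise commute, every element of G commutes with every other, so G is abelian.

Answer: Yes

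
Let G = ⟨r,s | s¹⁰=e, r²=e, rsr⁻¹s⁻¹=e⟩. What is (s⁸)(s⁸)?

Compute (s⁸) · (s⁸) by multiplying left to right and reducing via the relations at each step:
  (s⁸) · s⁸ = s⁶

Answer: s⁶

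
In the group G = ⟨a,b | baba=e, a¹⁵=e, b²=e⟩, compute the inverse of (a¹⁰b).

The order of (a¹⁰b) is 2 (smallest k with (a¹⁰b)ᵏ = e), so (a¹⁰b)⁻¹ = (a¹⁰b)¹ = a¹⁰b.
Check: (a¹⁰b) · (a¹⁰b) → (a¹⁰b) · a¹⁰ = b;   b · b = e, giving e as required.

Answer: a¹⁰b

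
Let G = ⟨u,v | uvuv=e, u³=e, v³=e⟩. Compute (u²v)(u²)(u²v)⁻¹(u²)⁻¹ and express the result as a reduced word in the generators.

[(u²v), (u²)] = (u²v)·(u²)·(u²v)⁻¹·(u²)⁻¹.
  (u²v) · (u²) = uv²u
  (uv²u) · (v²u) = v
  v · u = u²v²

Answer: u²v²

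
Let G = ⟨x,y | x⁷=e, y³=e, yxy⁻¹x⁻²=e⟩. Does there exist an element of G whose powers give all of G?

Every cyclic group is abelian. But x·y = xy while y·x = x²y, so x·y ≠ y·x and G is not abelian. Hence G is not cyclic.

Answer: No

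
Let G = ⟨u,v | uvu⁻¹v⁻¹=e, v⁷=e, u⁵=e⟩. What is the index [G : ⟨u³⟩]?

First find ord(u³) by computing successive powers:
  (u³)¹ = u³, (u³)² = u, (u³)³ = u⁴, (u³)⁴ = u², (u³)⁵ = e.
So |⟨u³⟩| = ord(u³) = 5. With |G| = 35, by Lagrange [G : ⟨u³⟩] = 35/5 = 7.

Answer: 7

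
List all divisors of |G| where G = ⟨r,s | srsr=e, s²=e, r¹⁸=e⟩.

|G| = 36 = 2² · 3². By Lagrange's theorem the order of any subgroup divides 36; the divisors of 36 are 1, 2, 3, 4, 6, 9, 12, 18, 36.

Answer: 1, 2, 3, 4, 6, 9, 12, 18, 36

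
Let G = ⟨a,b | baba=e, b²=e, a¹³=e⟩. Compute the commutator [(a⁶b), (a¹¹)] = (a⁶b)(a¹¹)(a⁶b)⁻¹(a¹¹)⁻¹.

[(a⁶b), (a¹¹)] = (a⁶b)·(a¹¹)·(a⁶b)⁻¹·(a¹¹)⁻¹.
  (a⁶b) · (a¹¹) = a⁸b
  (a⁸b) · (a⁶b) = a²
  (a²) · (a²) = a⁴

Answer: a⁴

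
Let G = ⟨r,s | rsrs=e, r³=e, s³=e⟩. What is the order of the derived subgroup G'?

G' = [G, G] is generated by all commutators. The generator-pair commutators are: [r, s] = rs²r.
The subgroup they normally generate is {e, rs, r²s², rs²r}, of order 4.
Check: |G/G'| = 12/4 = 3 is the order of the abelianisation.

Answer: 4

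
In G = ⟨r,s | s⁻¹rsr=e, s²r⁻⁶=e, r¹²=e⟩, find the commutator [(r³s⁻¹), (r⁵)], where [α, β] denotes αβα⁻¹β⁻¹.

[(r³s⁻¹), (r⁵)] = (r³s⁻¹)·(r⁵)·(r³s⁻¹)⁻¹·(r⁵)⁻¹.
  (r³s⁻¹) · (r⁵) = r⁴s
  (r⁴s) · (r³s) = r⁷
  (r⁷) · (r⁷) = r²

Answer: r²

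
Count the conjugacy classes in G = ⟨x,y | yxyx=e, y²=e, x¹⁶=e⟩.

The conjugacy classes (representative and size) are:
  [e] (size 1), [x¹⁵] (size 2), [x²] (size 2), [x³] (size 2), [x¹²] (size 2), [x⁵] (size 2), [x⁶] (size 2), [x⁷] (size 2), [x⁸] (size 1), [x²y] (size 8), [x¹⁵y] (size 8).
Class equation: 1 + 2 + 2 + 2 + 2 + 2 + 2 + 2 + 1 + 8 + 8 = 32 = |G|. So G has 11 conjugacy classes.

Answer: 11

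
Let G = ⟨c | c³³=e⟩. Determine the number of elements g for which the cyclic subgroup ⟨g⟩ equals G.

G is cyclic of order 33. An element generates G iff its order is 33, and a cyclic group of order 33 has exactly φ(33) = 20 such elements.

Answer: 20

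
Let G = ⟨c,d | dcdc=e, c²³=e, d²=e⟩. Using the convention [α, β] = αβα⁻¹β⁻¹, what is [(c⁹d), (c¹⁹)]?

[(c⁹d), (c¹⁹)] = (c⁹d)·(c¹⁹)·(c⁹d)⁻¹·(c¹⁹)⁻¹.
  (c⁹d) · (c¹⁹) = c¹³d
  (c¹³d) · (c⁹d) = c⁴
  (c⁴) · (c⁴) = c⁸

Answer: c⁸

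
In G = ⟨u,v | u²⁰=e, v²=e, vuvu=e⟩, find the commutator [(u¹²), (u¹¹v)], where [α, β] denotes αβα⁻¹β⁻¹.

[(u¹²), (u¹¹v)] = (u¹²)·(u¹¹v)·(u¹²)⁻¹·(u¹¹v)⁻¹.
  (u¹²) · (u¹¹v) = u³v
  (u³v) · (u⁸) = u¹⁵v
  (u¹⁵v) · (u¹¹v) = u⁴

Answer: u⁴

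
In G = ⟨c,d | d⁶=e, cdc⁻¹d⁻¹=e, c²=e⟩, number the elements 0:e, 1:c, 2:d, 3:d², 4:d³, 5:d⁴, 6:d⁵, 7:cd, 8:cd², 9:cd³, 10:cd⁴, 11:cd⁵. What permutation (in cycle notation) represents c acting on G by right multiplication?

(0 1)(2 7)(3 8)(4 9)(5 10)(6 11)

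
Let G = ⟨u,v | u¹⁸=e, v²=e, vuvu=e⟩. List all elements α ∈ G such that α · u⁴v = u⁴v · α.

⟨u⁴v⟩ ⊆ C_G(u⁴v) since powers of u⁴v commute with u⁴v; so |C_G(u⁴v)| ≥ |⟨u⁴v⟩| = 2.
By orbit–stabilizer, |C_G(u⁴v)| = |G| / |conj. class of u⁴v| = 36 / 9 = 4.
The 4 elements commuting with u⁴v are {e, u⁹, u⁴v, u¹³v}.

Answer: {e, u⁹, u⁴v, u¹³v}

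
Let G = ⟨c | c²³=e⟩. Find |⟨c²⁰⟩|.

|⟨c²⁰⟩| equals the order of c²⁰. Compute successive powers until reaching e:
  (c²⁰)¹ = c²⁰, (c²⁰)² = c¹⁷, (c²⁰)³ = c¹⁴, (c²⁰)⁴ = c¹¹, (c²⁰)⁵ = c⁸, (c²⁰)⁶ = c⁵, (c²⁰)⁷ = c², (c²⁰)⁸ = c²², (c²⁰)⁹ = c¹⁹, (c²⁰)¹⁰ = c¹⁶, (c²⁰)¹¹ = c¹³, (c²⁰)¹² = c¹⁰, (c²⁰)¹³ = c⁷, (c²⁰)¹⁴ = c⁴, (c²⁰)¹⁵ = c, (c²⁰)¹⁶ = c²¹, (c²⁰)¹⁷ = c¹⁸, (c²⁰)¹⁸ = c¹⁵, (c²⁰)¹⁹ = c¹², (c²⁰)²⁰ = c⁹, (c²⁰)²¹ = c⁶, (c²⁰)²² = c³, (c²⁰)²³ = e.
The smallest positive k with (c²⁰)ᵏ = e is 23, so |⟨c²⁰⟩| = 23.

Answer: 23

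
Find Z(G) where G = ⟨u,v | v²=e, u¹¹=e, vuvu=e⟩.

An element z ∈ Z(G) iff z commutes with every generator.
For example e is central: e·u = u = u·e; e·v = v = v·e.
Whereas u ∉ Z(G) since u·v = uv ≠ u¹⁰v = v·u.
Checking each of the 22 elements this way gives Z(G) = {e}, of order 1.

Answer: {e}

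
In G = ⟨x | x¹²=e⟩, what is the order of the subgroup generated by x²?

|⟨x²⟩| equals the order of x². Compute successive powers until reaching e:
  (x²)¹ = x², (x²)² = x⁴, (x²)³ = x⁶, (x²)⁴ = x⁸, (x²)⁵ = x¹⁰, (x²)⁶ = e.
The smallest positive k with (x²)ᵏ = e is 6, so |⟨x²⟩| = 6.

Answer: 6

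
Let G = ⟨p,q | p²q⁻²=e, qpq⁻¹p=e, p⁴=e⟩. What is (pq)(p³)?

Compute (pq) · (p³) by multiplying left to right and reducing via the relations at each step:
  (pq) · p³ = q⁻¹

Answer: q⁻¹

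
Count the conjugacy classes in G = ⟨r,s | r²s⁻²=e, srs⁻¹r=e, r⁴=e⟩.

The conjugacy classes (representative and size) are:
  [e] (size 1), [r³] (size 2), [r²] (size 1), [s⁻¹] (size 2), [rs] (size 2).
Class equation: 1 + 2 + 1 + 2 + 2 = 8 = |G|. So G has 5 conjugacy classes.

Answer: 5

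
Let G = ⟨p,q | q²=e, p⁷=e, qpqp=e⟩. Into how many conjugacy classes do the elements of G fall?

The conjugacy classes (representative and size) are:
  [e] (size 1), [p⁶] (size 2), [p⁵] (size 2), [p⁴] (size 2), [pq] (size 7).
Class equation: 1 + 2 + 2 + 2 + 7 = 14 = |G|. So G has 5 conjugacy classes.

Answer: 5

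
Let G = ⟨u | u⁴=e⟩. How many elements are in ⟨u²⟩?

|⟨u²⟩| equals the order of u². Compute successive powers until reaching e:
  (u²)¹ = u², (u²)² = e.
The smallest positive k with (u²)ᵏ = e is 2, so |⟨u²⟩| = 2.

Answer: 2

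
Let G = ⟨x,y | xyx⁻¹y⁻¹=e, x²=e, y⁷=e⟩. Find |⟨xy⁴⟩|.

|⟨xy⁴⟩| equals the order of xy⁴. Compute successive powers until reaching e:
  (xy⁴)¹ = xy⁴, (xy⁴)² = y, (xy⁴)³ = xy⁵, (xy⁴)⁴ = y², (xy⁴)⁵ = xy⁶, (xy⁴)⁶ = y³, (xy⁴)⁷ = x, (xy⁴)⁸ = y⁴, (xy⁴)⁹ = xy, (xy⁴)¹⁰ = y⁵, (xy⁴)¹¹ = xy², (xy⁴)¹² = y⁶, (xy⁴)¹³ = xy³, (xy⁴)¹⁴ = e.
The smallest positive k with (xy⁴)ᵏ = e is 14, so |⟨xy⁴⟩| = 14.

Answer: 14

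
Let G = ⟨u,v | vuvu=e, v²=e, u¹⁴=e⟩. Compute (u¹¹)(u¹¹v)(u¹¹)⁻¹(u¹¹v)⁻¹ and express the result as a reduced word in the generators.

[(u¹¹), (u¹¹v)] = (u¹¹)·(u¹¹v)·(u¹¹)⁻¹·(u¹¹v)⁻¹.
  (u¹¹) · (u¹¹v) = u⁸v
  (u⁸v) · (u³) = u⁵v
  (u⁵v) · (u¹¹v) = u⁸

Answer: u⁸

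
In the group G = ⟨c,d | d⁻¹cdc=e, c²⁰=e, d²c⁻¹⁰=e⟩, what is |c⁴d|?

Compute successive powers until reaching e:
  (c⁴d)¹ = c⁴d, (c⁴d)² = c¹⁰, (c⁴d)³ = c⁴d⁻¹, (c⁴d)⁴ = e.
The smallest positive k with (c⁴d)ᵏ = e is 4.

Answer: 4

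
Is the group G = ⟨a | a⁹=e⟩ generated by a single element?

|G| = 9. The element a has order 9 (its powers give 9 distinct elements), so ⟨a⟩ = G and G is cyclic.

Answer: Yes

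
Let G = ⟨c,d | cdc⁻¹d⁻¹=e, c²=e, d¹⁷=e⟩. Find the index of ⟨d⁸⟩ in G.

First find ord(d⁸) by computing successive powers:
  (d⁸)¹ = d⁸, (d⁸)² = d¹⁶, (d⁸)³ = d⁷, (d⁸)⁴ = d¹⁵, (d⁸)⁵ = d⁶, (d⁸)⁶ = d¹⁴, (d⁸)⁷ = d⁵, (d⁸)⁸ = d¹³, (d⁸)⁹ = d⁴, (d⁸)¹⁰ = d¹², (d⁸)¹¹ = d³, (d⁸)¹² = d¹¹, (d⁸)¹³ = d², (d⁸)¹⁴ = d¹⁰, (d⁸)¹⁵ = d, (d⁸)¹⁶ = d⁹, (d⁸)¹⁷ = e.
So |⟨d⁸⟩| = ord(d⁸) = 17. With |G| = 34, by Lagrange [G : ⟨d⁸⟩] = 34/17 = 2.

Answer: 2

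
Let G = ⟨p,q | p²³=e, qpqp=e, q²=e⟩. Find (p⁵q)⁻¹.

The order of (p⁵q) is 2 (smallest k with (p⁵q)ᵏ = e), so (p⁵q)⁻¹ = (p⁵q)¹ = p⁵q.
Check: (p⁵q) · (p⁵q) → (p⁵q) · p⁵ = q;   q · q = e, giving e as required.

Answer: p⁵q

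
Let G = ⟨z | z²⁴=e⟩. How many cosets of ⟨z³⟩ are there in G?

First find ord(z³) by computing successive powers:
  (z³)¹ = z³, (z³)² = z⁶, (z³)³ = z⁹, (z³)⁴ = z¹², (z³)⁵ = z¹⁵, (z³)⁶ = z¹⁸, (z³)⁷ = z²¹, (z³)⁸ = e.
So |⟨z³⟩| = ord(z³) = 8. With |G| = 24, by Lagrange [G : ⟨z³⟩] = 24/8 = 3.

Answer: 3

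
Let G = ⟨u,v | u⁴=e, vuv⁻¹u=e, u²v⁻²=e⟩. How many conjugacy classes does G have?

The conjugacy classes (representative and size) are:
  [e] (size 1), [u³] (size 2), [u²] (size 1), [v⁻¹] (size 2), [uv] (size 2).
Class equation: 1 + 2 + 1 + 2 + 2 = 8 = |G|. So G has 5 conjugacy classes.

Answer: 5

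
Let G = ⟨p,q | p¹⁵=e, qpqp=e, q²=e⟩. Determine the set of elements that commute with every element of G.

An element z ∈ Z(G) iff z commutes with every generator.
For example e is central: e·p = p = p·e; e·q = q = q·e.
Whereas p ∉ Z(G) since p·q = pq ≠ p¹⁴q = q·p.
Checking each of the 30 elements this way gives Z(G) = {e}, of order 1.

Answer: {e}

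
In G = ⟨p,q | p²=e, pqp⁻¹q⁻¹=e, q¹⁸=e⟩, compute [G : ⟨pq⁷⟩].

First find ord(pq⁷) by computing successive powers:
  (pq⁷)¹ = pq⁷, (pq⁷)² = q¹⁴, (pq⁷)³ = pq³, (pq⁷)⁴ = q¹⁰, (pq⁷)⁵ = pq¹⁷, (pq⁷)⁶ = q⁶, (pq⁷)⁷ = pq¹³, (pq⁷)⁸ = q², (pq⁷)⁹ = pq⁹, (pq⁷)¹⁰ = q¹⁶, (pq⁷)¹¹ = pq⁵, (pq⁷)¹² = q¹², (pq⁷)¹³ = pq, (pq⁷)¹⁴ = q⁸, (pq⁷)¹⁵ = pq¹⁵, (pq⁷)¹⁶ = q⁴, (pq⁷)¹⁷ = pq¹¹, (pq⁷)¹⁸ = e.
So |⟨pq⁷⟩| = ord(pq⁷) = 18. With |G| = 36, by Lagrange [G : ⟨pq⁷⟩] = 36/18 = 2.

Answer: 2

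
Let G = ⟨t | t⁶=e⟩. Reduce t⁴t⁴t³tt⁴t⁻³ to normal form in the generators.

Multiply left to right, reducing at each step:
  (t⁴) · t⁴ = t²
  (t²) · t³ = t⁵
  (t⁵) · t = e
  e · t⁴ = t⁴
  (t⁴) · t⁻³ = t

Answer: t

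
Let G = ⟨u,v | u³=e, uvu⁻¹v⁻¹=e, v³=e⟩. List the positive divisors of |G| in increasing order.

|G| = 9 = 3². By Lagrange's theorem the order of any subgroup divides 9; the divisors of 9 are 1, 3, 9.

Answer: 1, 3, 9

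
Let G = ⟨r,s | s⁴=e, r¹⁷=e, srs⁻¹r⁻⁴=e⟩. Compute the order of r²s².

Compute successive powers until reaching e:
  (r²s²)¹ = r²s², (r²s²)² = e.
The smallest positive k with (r²s²)ᵏ = e is 2.

Answer: 2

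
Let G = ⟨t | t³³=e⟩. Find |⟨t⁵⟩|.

|⟨t⁵⟩| equals the order of t⁵. Compute successive powers until reaching e:
  (t⁵)¹ = t⁵, (t⁵)² = t¹⁰, (t⁵)³ = t¹⁵, (t⁵)⁴ = t²⁰, (t⁵)⁵ = t²⁵, (t⁵)⁶ = t³⁰, (t⁵)⁷ = t², (t⁵)⁸ = t⁷, (t⁵)⁹ = t¹², (t⁵)¹⁰ = t¹⁷, (t⁵)¹¹ = t²², (t⁵)¹² = t²⁷, (t⁵)¹³ = t³², (t⁵)¹⁴ = t⁴, (t⁵)¹⁵ = t⁹, (t⁵)¹⁶ = t¹⁴, (t⁵)¹⁷ = t¹⁹, (t⁵)¹⁸ = t²⁴, (t⁵)¹⁹ = t²⁹, (t⁵)²⁰ = t, (t⁵)²¹ = t⁶, (t⁵)²² = t¹¹, (t⁵)²³ = t¹⁶, (t⁵)²⁴ = t²¹, (t⁵)²⁵ = t²⁶, (t⁵)²⁶ = t³¹, (t⁵)²⁷ = t³, (t⁵)²⁸ = t⁸, (t⁵)²⁹ = t¹³, (t⁵)³⁰ = t¹⁸, (t⁵)³¹ = t²³, (t⁵)³² = t²⁸, (t⁵)³³ = e.
The smallest positive k with (t⁵)ᵏ = e is 33, so |⟨t⁵⟩| = 33.

Answer: 33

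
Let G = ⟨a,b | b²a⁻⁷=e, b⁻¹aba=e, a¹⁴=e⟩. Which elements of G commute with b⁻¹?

⟨b⁻¹⟩ ⊆ C_G(b⁻¹) since powers of b⁻¹ commute with b⁻¹; so |C_G(b⁻¹)| ≥ |⟨b⁻¹⟩| = 4.
By orbit–stabilizer, |C_G(b⁻¹)| = |G| / |conj. class of b⁻¹| = 28 / 7 = 4.
The 4 elements commuting with b⁻¹ are {e, a⁷, b, b⁻¹}.

Answer: {e, a⁷, b, b⁻¹}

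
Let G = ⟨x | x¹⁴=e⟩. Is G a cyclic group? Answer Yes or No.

|G| = 14. The element x has order 14 (its powers give 14 distinct elements), so ⟨x⟩ = G and G is cyclic.

Answer: Yes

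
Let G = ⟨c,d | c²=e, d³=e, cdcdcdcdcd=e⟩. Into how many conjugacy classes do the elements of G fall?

The conjugacy classes (representative and size) are:
  [e] (size 1), [cdcd²cdcd²c] (size 15), [dcdcd²c] (size 20), [cd²cd²c] (size 12), [d²cdcd²] (size 12).
Class equation: 1 + 15 + 20 + 12 + 12 = 60 = |G|. So G has 5 conjugacy classes.

Answer: 5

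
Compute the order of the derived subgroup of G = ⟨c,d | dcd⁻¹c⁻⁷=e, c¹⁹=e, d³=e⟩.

G' = [G, G] is generated by all commutators. The generator-pair commutators are: [c, d] = c¹³.
The subgroup they normally generate is {e, c, c², c³, c⁴, c⁵, c⁶, c⁷, c⁸, c⁹, c¹⁰, c¹¹, c¹², c¹³, c¹⁴, c¹⁵, c¹⁶, c¹⁷, c¹⁸}, of order 19.
Check: |G/G'| = 57/19 = 3 is the order of the abelianisation.

Answer: 19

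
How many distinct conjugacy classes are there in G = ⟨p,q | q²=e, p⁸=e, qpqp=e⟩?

The conjugacy classes (representative and size) are:
  [e] (size 1), [p] (size 2), [p⁶] (size 2), [p³] (size 2), [p⁴] (size 1), [q] (size 4), [p⁵q] (size 4).
Class equation: 1 + 2 + 2 + 2 + 1 + 4 + 4 = 16 = |G|. So G has 7 conjugacy classes.

Answer: 7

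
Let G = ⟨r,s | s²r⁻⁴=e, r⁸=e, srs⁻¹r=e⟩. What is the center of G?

An element z ∈ Z(G) iff z commutes with every generator.
For example r⁴ is central: (r⁴)·r = r⁵ = r·(r⁴); (r⁴)·s = s⁻¹ = s·(r⁴).
Whereas r ∉ Z(G) since r·s = rs ≠ r³s⁻¹ = s·r.
Checking each of the 16 elements this way gives Z(G) = {e, r⁴}, of order 2.

Answer: {e, r⁴}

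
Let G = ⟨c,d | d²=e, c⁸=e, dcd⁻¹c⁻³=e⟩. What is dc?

Compute d · c by multiplying left to right and reducing via the relations at each step:
  d · c = c³d

Answer: c³d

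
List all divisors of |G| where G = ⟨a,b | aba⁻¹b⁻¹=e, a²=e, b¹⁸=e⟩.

|G| = 36 = 2² · 3². By Lagrange's theorem the order of any subgroup divides 36; the divisors of 36 are 1, 2, 3, 4, 6, 9, 12, 18, 36.

Answer: 1, 2, 3, 4, 6, 9, 12, 18, 36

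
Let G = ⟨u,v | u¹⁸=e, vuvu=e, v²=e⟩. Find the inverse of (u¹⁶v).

The order of (u¹⁶v) is 2 (smallest k with (u¹⁶v)ᵏ = e), so (u¹⁶v)⁻¹ = (u¹⁶v)¹ = u¹⁶v.
Check: (u¹⁶v) · (u¹⁶v) → (u¹⁶v) · u¹⁶ = v;   v · v = e, giving e as required.

Answer: u¹⁶v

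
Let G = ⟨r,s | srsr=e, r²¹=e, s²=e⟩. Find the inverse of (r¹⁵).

The order of (r¹⁵) is 7 (smallest k with (r¹⁵)ᵏ = e), so (r¹⁵)⁻¹ = (r¹⁵)⁶ = r⁶.
Check: (r¹⁵) · (r⁶) → (r¹⁵) · r⁶ = e, giving e as required.

Answer: r⁶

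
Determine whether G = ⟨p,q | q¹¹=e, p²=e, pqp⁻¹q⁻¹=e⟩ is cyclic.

|G| = 22. The element pq has order 22 (its powers give 22 distinct elements), so ⟨pq⟩ = G and G is cyclic.

Answer: Yes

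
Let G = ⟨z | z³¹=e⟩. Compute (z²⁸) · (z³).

Compute (z²⁸) · (z³) by multiplying left to right and reducing via the relations at each step:
  (z²⁸) · z³ = e

Answer: e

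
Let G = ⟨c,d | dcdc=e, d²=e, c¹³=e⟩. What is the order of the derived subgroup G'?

G' = [G, G] is generated by all commutators. The generator-pair commutators are: [c, d] = c².
The subgroup they normally generate is {e, c, c², c³, c⁴, c⁵, c⁶, c⁷, c⁸, c⁹, c¹⁰, c¹¹, c¹²}, of order 13.
Check: |G/G'| = 26/13 = 2 is the order of the abelianisation.

Answer: 13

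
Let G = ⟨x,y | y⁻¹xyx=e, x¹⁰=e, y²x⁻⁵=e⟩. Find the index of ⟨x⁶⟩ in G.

First find ord(x⁶) by computing successive powers:
  (x⁶)¹ = x⁶, (x⁶)² = x², (x⁶)³ = x⁸, (x⁶)⁴ = x⁴, (x⁶)⁵ = e.
So |⟨x⁶⟩| = ord(x⁶) = 5. With |G| = 20, by Lagrange [G : ⟨x⁶⟩] = 20/5 = 4.

Answer: 4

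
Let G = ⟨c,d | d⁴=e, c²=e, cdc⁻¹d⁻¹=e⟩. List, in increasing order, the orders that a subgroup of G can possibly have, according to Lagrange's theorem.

|G| = 8 = 2³. By Lagrange's theorem the order of any subgroup divides 8; the divisors of 8 are 1, 2, 4, 8.

Answer: 1, 2, 4, 8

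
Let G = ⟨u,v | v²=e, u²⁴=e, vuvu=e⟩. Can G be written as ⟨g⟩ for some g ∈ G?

Every cyclic group is abelian. But u·v = uv while v·u = u²³v, so u·v ≠ v·u and G is not abelian. Hence G is not cyclic.

Answer: No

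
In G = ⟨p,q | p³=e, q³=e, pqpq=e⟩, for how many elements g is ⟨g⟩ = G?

⟨g⟩ = G would require ord(g) = |G| = 12, but the maximum element order in G is 3 < 12. So G is not cyclic and no single element generates it: the count is 0.

Answer: 0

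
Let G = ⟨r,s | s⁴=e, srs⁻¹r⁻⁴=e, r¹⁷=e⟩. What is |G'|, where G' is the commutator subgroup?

G' = [G, G] is generated by all commutators. The generator-pair commutators are: [r, s] = r¹⁴.
The subgroup they normally generate is {e, r, r², r³, r⁴, r⁵, r⁶, r⁷, r⁸, r⁹, r¹⁰, r¹¹, r¹², r¹³, r¹⁴, r¹⁵, r¹⁶}, of order 17.
Check: |G/G'| = 68/17 = 4 is the order of the abelianisation.

Answer: 17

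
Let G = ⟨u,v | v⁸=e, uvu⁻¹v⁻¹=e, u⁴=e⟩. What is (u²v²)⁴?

Compute successive powers of (u²v²), reducing at each step:
  (u²v²)²: (u²v²) · u² = v²;   (v²) · v² = v⁴
  (u²v²)³: (v⁴) · u² = u²v⁴;   (u²v⁴) · v² = u²v⁶
  (u²v²)⁴: (u²v⁶) · u² = v⁶;   (v⁶) · v² = e

Answer: e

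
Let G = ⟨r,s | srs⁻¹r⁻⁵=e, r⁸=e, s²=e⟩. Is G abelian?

r·s = rs but s·r = r⁵s, so r·s ≠ s·r and G is not abelian.

Answer: No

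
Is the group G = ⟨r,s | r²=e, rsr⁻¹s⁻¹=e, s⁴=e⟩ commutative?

Each pair of generators commutes: r·s = rs = s·r. Since the generators pairwise commute, every element of G commutes with every other, so G is abelian.

Answer: Yes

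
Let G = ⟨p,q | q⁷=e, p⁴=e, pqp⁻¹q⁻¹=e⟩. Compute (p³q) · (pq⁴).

Compute (p³q) · (pq⁴) by multiplying left to right and reducing via the relations at each step:
  (p³q) · p = q
  q · q⁴ = q⁵

Answer: q⁵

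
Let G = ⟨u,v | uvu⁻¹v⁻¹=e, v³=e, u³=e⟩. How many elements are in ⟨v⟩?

|⟨v⟩| equals the order of v. Compute successive powers until reaching e:
  v¹ = v, v² = v², v³ = e.
The smallest positive k with vᵏ = e is 3, so |⟨v⟩| = 3.

Answer: 3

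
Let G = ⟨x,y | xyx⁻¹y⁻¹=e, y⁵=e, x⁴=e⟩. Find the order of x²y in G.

Compute successive powers until reaching e:
  (x²y)¹ = x²y, (x²y)² = y², (x²y)³ = x²y³, (x²y)⁴ = y⁴, (x²y)⁵ = x², (x²y)⁶ = y, (x²y)⁷ = x²y², (x²y)⁸ = y³, (x²y)⁹ = x²y⁴, (x²y)¹⁰ = e.
The smallest positive k with (x²y)ᵏ = e is 10.

Answer: 10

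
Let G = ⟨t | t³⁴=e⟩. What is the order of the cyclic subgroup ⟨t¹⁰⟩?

|⟨t¹⁰⟩| equals the order of t¹⁰. Compute successive powers until reaching e:
  (t¹⁰)¹ = t¹⁰, (t¹⁰)² = t²⁰, (t¹⁰)³ = t³⁰, (t¹⁰)⁴ = t⁶, (t¹⁰)⁵ = t¹⁶, (t¹⁰)⁶ = t²⁶, (t¹⁰)⁷ = t², (t¹⁰)⁸ = t¹², (t¹⁰)⁹ = t²², (t¹⁰)¹⁰ = t³², (t¹⁰)¹¹ = t⁸, (t¹⁰)¹² = t¹⁸, (t¹⁰)¹³ = t²⁸, (t¹⁰)¹⁴ = t⁴, (t¹⁰)¹⁵ = t¹⁴, (t¹⁰)¹⁶ = t²⁴, (t¹⁰)¹⁷ = e.
The smallest positive k with (t¹⁰)ᵏ = e is 17, so |⟨t¹⁰⟩| = 17.

Answer: 17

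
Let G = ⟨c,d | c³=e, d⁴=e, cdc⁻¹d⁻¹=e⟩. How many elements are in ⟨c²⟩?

|⟨c²⟩| equals the order of c². Compute successive powers until reaching e:
  (c²)¹ = c², (c²)² = c, (c²)³ = e.
The smallest positive k with (c²)ᵏ = e is 3, so |⟨c²⟩| = 3.

Answer: 3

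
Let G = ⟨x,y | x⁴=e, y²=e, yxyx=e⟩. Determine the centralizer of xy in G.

⟨xy⟩ ⊆ C_G(xy) since powers of xy commute with xy; so |C_G(xy)| ≥ |⟨xy⟩| = 2.
By orbit–stabilizer, |C_G(xy)| = |G| / |conj. class of xy| = 8 / 2 = 4.
The 4 elements commuting with xy are {e, x², x³y, xy}.

Answer: {e, x², x³y, xy}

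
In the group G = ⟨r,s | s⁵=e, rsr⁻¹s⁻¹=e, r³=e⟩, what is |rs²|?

Compute successive powers until reaching e:
  (rs²)¹ = rs², (rs²)² = r²s⁴, (rs²)³ = s, (rs²)⁴ = rs³, (rs²)⁵ = r², (rs²)⁶ = s², (rs²)⁷ = rs⁴, (rs²)⁸ = r²s, (rs²)⁹ = s³, (rs²)¹⁰ = r, (rs²)¹¹ = r²s², (rs²)¹² = s⁴, (rs²)¹³ = rs, (rs²)¹⁴ = r²s³, (rs²)¹⁵ = e.
The smallest positive k with (rs²)ᵏ = e is 15.

Answer: 15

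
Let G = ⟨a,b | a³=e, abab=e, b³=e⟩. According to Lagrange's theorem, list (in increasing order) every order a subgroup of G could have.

|G| = 12 = 2² · 3. By Lagrange's theorem the order of any subgroup divides 12; the divisors of 12 are 1, 2, 3, 4, 6, 12.

Answer: 1, 2, 3, 4, 6, 12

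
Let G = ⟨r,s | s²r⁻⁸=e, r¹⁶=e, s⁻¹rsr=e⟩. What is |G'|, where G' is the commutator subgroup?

G' = [G, G] is generated by all commutators. The generator-pair commutators are: [r, s] = r².
The subgroup they normally generate is {e, r², r⁴, r⁶, r⁸, r¹⁰, r¹², r¹⁴}, of order 8.
Check: |G/G'| = 32/8 = 4 is the order of the abelianisation.

Answer: 8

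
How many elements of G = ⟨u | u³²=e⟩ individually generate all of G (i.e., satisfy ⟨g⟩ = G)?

G is cyclic of order 32. An element generates G iff its order is 32, and a cyclic group of order 32 has exactly φ(32) = 16 such elements.

Answer: 16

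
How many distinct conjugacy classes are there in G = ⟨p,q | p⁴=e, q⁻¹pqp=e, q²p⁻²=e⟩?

The conjugacy classes (representative and size) are:
  [e] (size 1), [p³] (size 2), [p²] (size 1), [q⁻¹] (size 2), [pq⁻¹] (size 2).
Class equation: 1 + 2 + 1 + 2 + 2 = 8 = |G|. So G has 5 conjugacy classes.

Answer: 5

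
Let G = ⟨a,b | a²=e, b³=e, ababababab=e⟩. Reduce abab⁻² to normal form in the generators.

Multiply left to right, reducing at each step:
  a · b = ab
  (ab) · a = aba
  (aba) · b⁻² = abab

Answer: abab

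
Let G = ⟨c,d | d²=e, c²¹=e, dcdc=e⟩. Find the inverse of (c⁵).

The order of (c⁵) is 21 (smallest k with (c⁵)ᵏ = e), so (c⁵)⁻¹ = (c⁵)²⁰ = c¹⁶.
Check: (c⁵) · (c¹⁶) → (c⁵) · c¹⁶ = e, giving e as required.

Answer: c¹⁶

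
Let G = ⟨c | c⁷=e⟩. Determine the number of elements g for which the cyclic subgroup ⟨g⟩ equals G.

G is cyclic of order 7. An element generates G iff its order is 7, and a cyclic group of order 7 has exactly φ(7) = 6 such elements.

Answer: 6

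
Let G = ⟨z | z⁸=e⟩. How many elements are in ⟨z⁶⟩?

|⟨z⁶⟩| equals the order of z⁶. Compute successive powers until reaching e:
  (z⁶)¹ = z⁶, (z⁶)² = z⁴, (z⁶)³ = z², (z⁶)⁴ = e.
The smallest positive k with (z⁶)ᵏ = e is 4, so |⟨z⁶⟩| = 4.

Answer: 4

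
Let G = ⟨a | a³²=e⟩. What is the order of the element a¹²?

Compute successive powers until reaching e:
  (a¹²)¹ = a¹², (a¹²)² = a²⁴, (a¹²)³ = a⁴, (a¹²)⁴ = a¹⁶, (a¹²)⁵ = a²⁸, (a¹²)⁶ = a⁸, (a¹²)⁷ = a²⁰, (a¹²)⁸ = e.
The smallest positive k with (a¹²)ᵏ = e is 8.

Answer: 8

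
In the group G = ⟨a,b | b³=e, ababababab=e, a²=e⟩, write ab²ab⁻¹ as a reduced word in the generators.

Multiply left to right, reducing at each step:
  a · b² = ab²
  (ab²) · a = ab²a
  (ab²a) · b⁻¹ = ab²ab²

Answer: ab²ab²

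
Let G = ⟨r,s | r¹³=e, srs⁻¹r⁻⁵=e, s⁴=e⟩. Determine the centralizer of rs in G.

⟨rs⟩ ⊆ C_G(rs) since powers of rs commute with rs; so |C_G(rs)| ≥ |⟨rs⟩| = 4.
By orbit–stabilizer, |C_G(rs)| = |G| / |conj. class of rs| = 52 / 13 = 4.
The 4 elements commuting with rs are {e, rs, r⁵s³, r⁶s²}.

Answer: {e, rs, r⁵s³, r⁶s²}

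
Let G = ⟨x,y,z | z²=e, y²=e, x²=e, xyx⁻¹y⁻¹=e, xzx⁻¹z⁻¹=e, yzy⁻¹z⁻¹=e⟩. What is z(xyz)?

Compute z · (xyz) by multiplying left to right and reducing via the relations at each step:
  z · x = xz
  (xz) · y = xyz
  (xyz) · z = xy

Answer: xy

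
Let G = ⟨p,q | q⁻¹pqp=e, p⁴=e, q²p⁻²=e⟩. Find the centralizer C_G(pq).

⟨pq⟩ ⊆ C_G(pq) since powers of pq commute with pq; so |C_G(pq)| ≥ |⟨pq⟩| = 4.
By orbit–stabilizer, |C_G(pq)| = |G| / |conj. class of pq| = 8 / 2 = 4.
The 4 elements commuting with pq are {e, p², pq, pq⁻¹}.

Answer: {e, p², pq, pq⁻¹}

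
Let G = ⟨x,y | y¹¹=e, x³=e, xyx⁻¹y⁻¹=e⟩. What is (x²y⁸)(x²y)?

Compute (x²y⁸) · (x²y) by multiplying left to right and reducing via the relations at each step:
  (x²y⁸) · x² = xy⁸
  (xy⁸) · y = xy⁹

Answer: xy⁹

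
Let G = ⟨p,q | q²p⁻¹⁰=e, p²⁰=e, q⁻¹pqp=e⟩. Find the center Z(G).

An element z ∈ Z(G) iff z commutes with every generator.
For example p¹⁰ is central: (p¹⁰)·p = p¹¹ = p·(p¹⁰); (p¹⁰)·q = q⁻¹ = q·(p¹⁰).
Whereas p ∉ Z(G) since p·q = pq ≠ p⁹q⁻¹ = q·p.
Checking each of the 40 elements this way gives Z(G) = {e, p¹⁰}, of order 2.

Answer: {e, p¹⁰}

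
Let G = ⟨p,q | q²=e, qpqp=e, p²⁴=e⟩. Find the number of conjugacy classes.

The conjugacy classes (representative and size) are:
  [e] (size 1), [p²³] (size 2), [p²] (size 2), [p³] (size 2), [p²⁰] (size 2), [p¹⁹] (size 2), [p⁶] (size 2), [p⁷] (size 2), [p⁸] (size 2), [p⁹] (size 2), [p¹⁴] (size 2), [p¹¹] (size 2), [p¹²] (size 1), [p⁴q] (size 12), [p⁵q] (size 12).
Class equation: 1 + 2 + 2 + 2 + 2 + 2 + 2 + 2 + 2 + 2 + 2 + 2 + 1 + 12 + 12 = 48 = |G|. So G has 15 conjugacy classes.

Answer: 15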